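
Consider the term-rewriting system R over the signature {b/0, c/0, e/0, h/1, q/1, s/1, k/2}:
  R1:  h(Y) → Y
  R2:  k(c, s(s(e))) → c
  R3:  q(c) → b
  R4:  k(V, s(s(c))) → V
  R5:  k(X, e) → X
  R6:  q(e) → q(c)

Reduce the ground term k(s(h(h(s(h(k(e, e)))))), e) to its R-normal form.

s(s(e))

1. k(s(h(h(s(h(k(e, e)))))), e)  →  s(h(h(s(h(k(e, e))))))   [R5 at ε]
2. s(h(h(s(h(k(e, e))))))  →  s(h(s(h(k(e, e)))))   [R1 at 1]
3. s(h(s(h(k(e, e)))))  →  s(s(h(k(e, e))))   [R1 at 1]
4. s(s(h(k(e, e))))  →  s(s(k(e, e)))   [R1 at 1.1]
5. s(s(k(e, e)))  →  s(s(e))   [R5 at 1.1]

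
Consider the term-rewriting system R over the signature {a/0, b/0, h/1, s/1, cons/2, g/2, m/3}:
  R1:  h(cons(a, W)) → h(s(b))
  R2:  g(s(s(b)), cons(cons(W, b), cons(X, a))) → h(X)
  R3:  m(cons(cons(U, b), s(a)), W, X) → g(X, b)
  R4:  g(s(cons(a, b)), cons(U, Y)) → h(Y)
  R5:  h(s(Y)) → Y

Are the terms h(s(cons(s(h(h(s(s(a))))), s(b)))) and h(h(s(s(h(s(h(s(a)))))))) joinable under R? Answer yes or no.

no — NF(t₁) = cons(s(a), s(b)), NF(t₂) = a

Reduce t₁ = h(s(cons(s(h(h(s(s(a))))), s(b)))):
1. h(s(cons(s(h(h(s(s(a))))), s(b))))  →  cons(s(h(h(s(s(a))))), s(b))   [R5 at ε]
2. cons(s(h(h(s(s(a))))), s(b))  →  cons(s(h(s(a))), s(b))   [R5 at 1.1.1]
3. cons(s(h(s(a))), s(b))  →  cons(s(a), s(b))   [R5 at 1.1]

Reduce t₂ = h(h(s(s(h(s(h(s(a)))))))):
1. h(h(s(s(h(s(h(s(a))))))))  →  h(s(h(s(h(s(a))))))   [R5 at 1]
2. h(s(h(s(h(s(a))))))  →  h(s(h(s(a))))   [R5 at ε]
3. h(s(h(s(a))))  →  h(s(a))   [R5 at ε]
4. h(s(a))  →  a   [R5 at ε]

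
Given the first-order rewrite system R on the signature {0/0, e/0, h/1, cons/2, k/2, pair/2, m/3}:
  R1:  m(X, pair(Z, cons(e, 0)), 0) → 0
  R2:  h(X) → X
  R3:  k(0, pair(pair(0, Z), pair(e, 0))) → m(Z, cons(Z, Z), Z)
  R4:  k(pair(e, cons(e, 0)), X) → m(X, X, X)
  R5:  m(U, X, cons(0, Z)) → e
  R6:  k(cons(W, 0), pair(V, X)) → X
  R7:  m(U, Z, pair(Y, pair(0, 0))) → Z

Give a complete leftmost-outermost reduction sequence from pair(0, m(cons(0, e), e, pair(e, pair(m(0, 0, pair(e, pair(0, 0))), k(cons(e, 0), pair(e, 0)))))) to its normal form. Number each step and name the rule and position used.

1. pair(0, m(cons(0, e), e, pair(e, pair(m(0, 0, pair(e, pair(0, 0))), k(cons(e, 0), pair(e, 0))))))  →  pair(0, m(cons(0, e), e, pair(e, pair(0, k(cons(e, 0), pair(e, 0))))))   [R7 at 2.3.2.1]
2. pair(0, m(cons(0, e), e, pair(e, pair(0, k(cons(e, 0), pair(e, 0))))))  →  pair(0, m(cons(0, e), e, pair(e, pair(0, 0))))   [R6 at 2.3.2.2]
3. pair(0, m(cons(0, e), e, pair(e, pair(0, 0))))  →  pair(0, e)   [R7 at 2]

pair(0, e)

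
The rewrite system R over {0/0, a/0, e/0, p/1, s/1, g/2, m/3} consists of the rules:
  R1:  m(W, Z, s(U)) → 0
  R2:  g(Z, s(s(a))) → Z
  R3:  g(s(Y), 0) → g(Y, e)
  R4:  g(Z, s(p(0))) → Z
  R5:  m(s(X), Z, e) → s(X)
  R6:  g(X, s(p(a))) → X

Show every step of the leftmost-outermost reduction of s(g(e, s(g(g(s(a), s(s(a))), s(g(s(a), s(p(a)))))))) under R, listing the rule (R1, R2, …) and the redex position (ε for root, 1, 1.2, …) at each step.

s(e)

1. s(g(e, s(g(g(s(a), s(s(a))), s(g(s(a), s(p(a))))))))  →  s(g(e, s(g(s(a), s(g(s(a), s(p(a))))))))   [R2 at 1.2.1.1]
2. s(g(e, s(g(s(a), s(g(s(a), s(p(a))))))))  →  s(g(e, s(g(s(a), s(s(a))))))   [R6 at 1.2.1.2.1]
3. s(g(e, s(g(s(a), s(s(a))))))  →  s(g(e, s(s(a))))   [R2 at 1.2.1]
4. s(g(e, s(s(a))))  →  s(e)   [R2 at 1]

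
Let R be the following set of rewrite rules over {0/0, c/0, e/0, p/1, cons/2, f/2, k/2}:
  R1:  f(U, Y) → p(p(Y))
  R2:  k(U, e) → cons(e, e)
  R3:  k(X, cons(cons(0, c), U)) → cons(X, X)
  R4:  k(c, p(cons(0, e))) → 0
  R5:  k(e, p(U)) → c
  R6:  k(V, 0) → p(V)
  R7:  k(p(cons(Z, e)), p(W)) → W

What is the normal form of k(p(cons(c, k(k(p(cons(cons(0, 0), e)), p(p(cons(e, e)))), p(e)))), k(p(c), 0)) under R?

p(c)

1. k(p(cons(c, k(k(p(cons(cons(0, 0), e)), p(p(cons(e, e)))), p(e)))), k(p(c), 0))  →  k(p(cons(c, k(p(cons(e, e)), p(e)))), k(p(c), 0))   [R7 at 1.1.2.1]
2. k(p(cons(c, k(p(cons(e, e)), p(e)))), k(p(c), 0))  →  k(p(cons(c, e)), k(p(c), 0))   [R7 at 1.1.2]
3. k(p(cons(c, e)), k(p(c), 0))  →  k(p(cons(c, e)), p(p(c)))   [R6 at 2]
4. k(p(cons(c, e)), p(p(c)))  →  p(c)   [R7 at ε]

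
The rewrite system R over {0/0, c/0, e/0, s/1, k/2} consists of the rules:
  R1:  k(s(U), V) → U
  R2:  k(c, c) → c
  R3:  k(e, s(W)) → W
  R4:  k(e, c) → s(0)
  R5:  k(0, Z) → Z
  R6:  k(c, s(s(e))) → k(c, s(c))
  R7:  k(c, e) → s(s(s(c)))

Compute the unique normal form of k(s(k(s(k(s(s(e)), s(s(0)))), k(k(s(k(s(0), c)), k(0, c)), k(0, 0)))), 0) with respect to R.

s(e)

1. k(s(k(s(k(s(s(e)), s(s(0)))), k(k(s(k(s(0), c)), k(0, c)), k(0, 0)))), 0)  →  k(s(k(s(s(e)), s(s(0)))), k(k(s(k(s(0), c)), k(0, c)), k(0, 0)))   [R1 at ε]
2. k(s(k(s(s(e)), s(s(0)))), k(k(s(k(s(0), c)), k(0, c)), k(0, 0)))  →  k(s(s(e)), s(s(0)))   [R1 at ε]
3. k(s(s(e)), s(s(0)))  →  s(e)   [R1 at ε]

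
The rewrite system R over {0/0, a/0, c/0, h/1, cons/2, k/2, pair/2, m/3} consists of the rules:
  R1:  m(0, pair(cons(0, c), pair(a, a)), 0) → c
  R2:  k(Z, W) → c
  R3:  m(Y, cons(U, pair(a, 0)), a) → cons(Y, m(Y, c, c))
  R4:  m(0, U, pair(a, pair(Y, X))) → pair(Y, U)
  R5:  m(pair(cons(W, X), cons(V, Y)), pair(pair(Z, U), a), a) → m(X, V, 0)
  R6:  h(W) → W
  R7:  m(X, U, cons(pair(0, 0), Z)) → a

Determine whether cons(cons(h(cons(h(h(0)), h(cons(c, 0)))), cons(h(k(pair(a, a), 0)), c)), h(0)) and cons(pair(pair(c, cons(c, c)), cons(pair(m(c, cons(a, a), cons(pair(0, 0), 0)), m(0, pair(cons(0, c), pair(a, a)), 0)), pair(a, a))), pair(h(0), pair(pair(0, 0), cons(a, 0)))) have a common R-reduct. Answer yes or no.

no — NF(t₁) = cons(cons(cons(0, cons(c, 0)), cons(c, c)), 0), NF(t₂) = cons(pair(pair(c, cons(c, c)), cons(pair(a, c), pair(a, a))), pair(0, pair(pair(0, 0), cons(a, 0))))

Reduce t₁ = cons(cons(h(cons(h(h(0)), h(cons(c, 0)))), cons(h(k(pair(a, a), 0)), c)), h(0)):
1. cons(cons(h(cons(h(h(0)), h(cons(c, 0)))), cons(h(k(pair(a, a), 0)), c)), h(0))  →  cons(cons(cons(h(h(0)), h(cons(c, 0))), cons(h(k(pair(a, a), 0)), c)), h(0))   [R6 at 1.1]
2. cons(cons(cons(h(h(0)), h(cons(c, 0))), cons(h(k(pair(a, a), 0)), c)), h(0))  →  cons(cons(cons(h(0), h(cons(c, 0))), cons(h(k(pair(a, a), 0)), c)), h(0))   [R6 at 1.1.1]
3. cons(cons(cons(h(0), h(cons(c, 0))), cons(h(k(pair(a, a), 0)), c)), h(0))  →  cons(cons(cons(0, h(cons(c, 0))), cons(h(k(pair(a, a), 0)), c)), h(0))   [R6 at 1.1.1]
4. cons(cons(cons(0, h(cons(c, 0))), cons(h(k(pair(a, a), 0)), c)), h(0))  →  cons(cons(cons(0, cons(c, 0)), cons(h(k(pair(a, a), 0)), c)), h(0))   [R6 at 1.1.2]
5. cons(cons(cons(0, cons(c, 0)), cons(h(k(pair(a, a), 0)), c)), h(0))  →  cons(cons(cons(0, cons(c, 0)), cons(k(pair(a, a), 0), c)), h(0))   [R6 at 1.2.1]
6. cons(cons(cons(0, cons(c, 0)), cons(k(pair(a, a), 0), c)), h(0))  →  cons(cons(cons(0, cons(c, 0)), cons(c, c)), h(0))   [R2 at 1.2.1]
7. cons(cons(cons(0, cons(c, 0)), cons(c, c)), h(0))  →  cons(cons(cons(0, cons(c, 0)), cons(c, c)), 0)   [R6 at 2]

Reduce t₂ = cons(pair(pair(c, cons(c, c)), cons(pair(m(c, cons(a, a), cons(pair(0, 0), 0)), m(0, pair(cons(0, c), pair(a, a)), 0)), pair(a, a))), pair(h(0), pair(pair(0, 0), cons(a, 0)))):
1. cons(pair(pair(c, cons(c, c)), cons(pair(m(c, cons(a, a), cons(pair(0, 0), 0)), m(0, pair(cons(0, c), pair(a, a)), 0)), pair(a, a))), pair(h(0), pair(pair(0, 0), cons(a, 0))))  →  cons(pair(pair(c, cons(c, c)), cons(pair(a, m(0, pair(cons(0, c), pair(a, a)), 0)), pair(a, a))), pair(h(0), pair(pair(0, 0), cons(a, 0))))   [R7 at 1.2.1.1]
2. cons(pair(pair(c, cons(c, c)), cons(pair(a, m(0, pair(cons(0, c), pair(a, a)), 0)), pair(a, a))), pair(h(0), pair(pair(0, 0), cons(a, 0))))  →  cons(pair(pair(c, cons(c, c)), cons(pair(a, c), pair(a, a))), pair(h(0), pair(pair(0, 0), cons(a, 0))))   [R1 at 1.2.1.2]
3. cons(pair(pair(c, cons(c, c)), cons(pair(a, c), pair(a, a))), pair(h(0), pair(pair(0, 0), cons(a, 0))))  →  cons(pair(pair(c, cons(c, c)), cons(pair(a, c), pair(a, a))), pair(0, pair(pair(0, 0), cons(a, 0))))   [R6 at 2.1]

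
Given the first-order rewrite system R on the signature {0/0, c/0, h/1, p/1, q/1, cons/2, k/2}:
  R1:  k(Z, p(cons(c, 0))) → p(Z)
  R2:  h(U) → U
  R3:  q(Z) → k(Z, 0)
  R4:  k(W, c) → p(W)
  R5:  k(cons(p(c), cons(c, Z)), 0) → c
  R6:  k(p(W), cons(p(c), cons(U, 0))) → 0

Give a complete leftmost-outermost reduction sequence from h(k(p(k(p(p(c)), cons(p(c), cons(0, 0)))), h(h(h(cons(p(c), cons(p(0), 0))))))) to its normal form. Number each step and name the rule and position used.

0

1. h(k(p(k(p(p(c)), cons(p(c), cons(0, 0)))), h(h(h(cons(p(c), cons(p(0), 0)))))))  →  k(p(k(p(p(c)), cons(p(c), cons(0, 0)))), h(h(h(cons(p(c), cons(p(0), 0))))))   [R2 at ε]
2. k(p(k(p(p(c)), cons(p(c), cons(0, 0)))), h(h(h(cons(p(c), cons(p(0), 0))))))  →  k(p(0), h(h(h(cons(p(c), cons(p(0), 0))))))   [R6 at 1.1]
3. k(p(0), h(h(h(cons(p(c), cons(p(0), 0))))))  →  k(p(0), h(h(cons(p(c), cons(p(0), 0)))))   [R2 at 2]
4. k(p(0), h(h(cons(p(c), cons(p(0), 0)))))  →  k(p(0), h(cons(p(c), cons(p(0), 0))))   [R2 at 2]
5. k(p(0), h(cons(p(c), cons(p(0), 0))))  →  k(p(0), cons(p(c), cons(p(0), 0)))   [R2 at 2]
6. k(p(0), cons(p(c), cons(p(0), 0)))  →  0   [R6 at ε]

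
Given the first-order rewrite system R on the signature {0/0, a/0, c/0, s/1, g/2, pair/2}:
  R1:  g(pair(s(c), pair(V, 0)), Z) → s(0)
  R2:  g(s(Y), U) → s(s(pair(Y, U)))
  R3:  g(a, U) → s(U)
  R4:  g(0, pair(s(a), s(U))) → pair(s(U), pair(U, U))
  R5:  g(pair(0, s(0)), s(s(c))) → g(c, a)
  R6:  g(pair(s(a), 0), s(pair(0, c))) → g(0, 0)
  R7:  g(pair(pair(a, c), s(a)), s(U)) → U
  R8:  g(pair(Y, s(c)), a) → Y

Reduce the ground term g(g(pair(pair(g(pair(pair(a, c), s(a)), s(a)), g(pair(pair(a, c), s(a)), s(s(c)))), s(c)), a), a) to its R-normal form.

a

1. g(g(pair(pair(g(pair(pair(a, c), s(a)), s(a)), g(pair(pair(a, c), s(a)), s(s(c)))), s(c)), a), a)  →  g(pair(g(pair(pair(a, c), s(a)), s(a)), g(pair(pair(a, c), s(a)), s(s(c)))), a)   [R8 at 1]
2. g(pair(g(pair(pair(a, c), s(a)), s(a)), g(pair(pair(a, c), s(a)), s(s(c)))), a)  →  g(pair(a, g(pair(pair(a, c), s(a)), s(s(c)))), a)   [R7 at 1.1]
3. g(pair(a, g(pair(pair(a, c), s(a)), s(s(c)))), a)  →  g(pair(a, s(c)), a)   [R7 at 1.2]
4. g(pair(a, s(c)), a)  →  a   [R8 at ε]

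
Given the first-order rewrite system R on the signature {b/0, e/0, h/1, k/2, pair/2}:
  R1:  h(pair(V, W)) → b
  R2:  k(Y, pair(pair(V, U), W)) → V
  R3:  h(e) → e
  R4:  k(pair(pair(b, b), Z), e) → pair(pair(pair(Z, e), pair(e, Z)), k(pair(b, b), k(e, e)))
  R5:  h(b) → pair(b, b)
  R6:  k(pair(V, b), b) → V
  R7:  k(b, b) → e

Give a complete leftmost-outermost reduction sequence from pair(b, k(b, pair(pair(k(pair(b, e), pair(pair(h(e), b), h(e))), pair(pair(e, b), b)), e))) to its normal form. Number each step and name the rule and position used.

pair(b, e)

1. pair(b, k(b, pair(pair(k(pair(b, e), pair(pair(h(e), b), h(e))), pair(pair(e, b), b)), e)))  →  pair(b, k(pair(b, e), pair(pair(h(e), b), h(e))))   [R2 at 2]
2. pair(b, k(pair(b, e), pair(pair(h(e), b), h(e))))  →  pair(b, h(e))   [R2 at 2]
3. pair(b, h(e))  →  pair(b, e)   [R3 at 2]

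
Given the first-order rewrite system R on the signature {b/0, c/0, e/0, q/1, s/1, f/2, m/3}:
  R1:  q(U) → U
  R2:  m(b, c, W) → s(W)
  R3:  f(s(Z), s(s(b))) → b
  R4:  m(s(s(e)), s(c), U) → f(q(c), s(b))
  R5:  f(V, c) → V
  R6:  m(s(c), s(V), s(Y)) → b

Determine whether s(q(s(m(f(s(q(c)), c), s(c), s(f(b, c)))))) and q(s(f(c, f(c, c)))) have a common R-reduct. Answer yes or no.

no — NF(t₁) = s(s(b)), NF(t₂) = s(c)

Reduce t₁ = s(q(s(m(f(s(q(c)), c), s(c), s(f(b, c)))))):
1. s(q(s(m(f(s(q(c)), c), s(c), s(f(b, c))))))  →  s(s(m(f(s(q(c)), c), s(c), s(f(b, c)))))   [R1 at 1]
2. s(s(m(f(s(q(c)), c), s(c), s(f(b, c)))))  →  s(s(m(s(q(c)), s(c), s(f(b, c)))))   [R5 at 1.1.1]
3. s(s(m(s(q(c)), s(c), s(f(b, c)))))  →  s(s(m(s(c), s(c), s(f(b, c)))))   [R1 at 1.1.1.1]
4. s(s(m(s(c), s(c), s(f(b, c)))))  →  s(s(b))   [R6 at 1.1]

Reduce t₂ = q(s(f(c, f(c, c)))):
1. q(s(f(c, f(c, c))))  →  s(f(c, f(c, c)))   [R1 at ε]
2. s(f(c, f(c, c)))  →  s(f(c, c))   [R5 at 1.2]
3. s(f(c, c))  →  s(c)   [R5 at 1]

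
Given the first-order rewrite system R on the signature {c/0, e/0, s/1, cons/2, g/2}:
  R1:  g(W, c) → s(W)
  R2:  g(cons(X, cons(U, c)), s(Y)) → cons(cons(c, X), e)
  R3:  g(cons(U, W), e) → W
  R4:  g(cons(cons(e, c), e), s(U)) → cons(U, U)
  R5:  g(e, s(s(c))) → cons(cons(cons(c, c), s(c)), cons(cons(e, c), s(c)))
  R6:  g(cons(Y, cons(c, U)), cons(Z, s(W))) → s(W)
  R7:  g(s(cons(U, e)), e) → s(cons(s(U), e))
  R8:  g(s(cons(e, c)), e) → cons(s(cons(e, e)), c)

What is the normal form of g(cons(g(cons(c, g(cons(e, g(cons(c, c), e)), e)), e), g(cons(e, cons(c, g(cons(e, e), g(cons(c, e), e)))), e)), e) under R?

cons(c, e)

1. g(cons(g(cons(c, g(cons(e, g(cons(c, c), e)), e)), e), g(cons(e, cons(c, g(cons(e, e), g(cons(c, e), e)))), e)), e)  →  g(cons(e, cons(c, g(cons(e, e), g(cons(c, e), e)))), e)   [R3 at ε]
2. g(cons(e, cons(c, g(cons(e, e), g(cons(c, e), e)))), e)  →  cons(c, g(cons(e, e), g(cons(c, e), e)))   [R3 at ε]
3. cons(c, g(cons(e, e), g(cons(c, e), e)))  →  cons(c, g(cons(e, e), e))   [R3 at 2.2]
4. cons(c, g(cons(e, e), e))  →  cons(c, e)   [R3 at 2]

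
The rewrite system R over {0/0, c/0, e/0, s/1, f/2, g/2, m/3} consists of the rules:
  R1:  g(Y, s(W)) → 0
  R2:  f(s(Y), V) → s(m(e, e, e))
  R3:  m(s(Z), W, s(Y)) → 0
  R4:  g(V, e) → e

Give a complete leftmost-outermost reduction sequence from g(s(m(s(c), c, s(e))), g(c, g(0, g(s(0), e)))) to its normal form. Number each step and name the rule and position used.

1. g(s(m(s(c), c, s(e))), g(c, g(0, g(s(0), e))))  →  g(s(0), g(c, g(0, g(s(0), e))))   [R3 at 1.1]
2. g(s(0), g(c, g(0, g(s(0), e))))  →  g(s(0), g(c, g(0, e)))   [R4 at 2.2.2]
3. g(s(0), g(c, g(0, e)))  →  g(s(0), g(c, e))   [R4 at 2.2]
4. g(s(0), g(c, e))  →  g(s(0), e)   [R4 at 2]
5. g(s(0), e)  →  e   [R4 at ε]

e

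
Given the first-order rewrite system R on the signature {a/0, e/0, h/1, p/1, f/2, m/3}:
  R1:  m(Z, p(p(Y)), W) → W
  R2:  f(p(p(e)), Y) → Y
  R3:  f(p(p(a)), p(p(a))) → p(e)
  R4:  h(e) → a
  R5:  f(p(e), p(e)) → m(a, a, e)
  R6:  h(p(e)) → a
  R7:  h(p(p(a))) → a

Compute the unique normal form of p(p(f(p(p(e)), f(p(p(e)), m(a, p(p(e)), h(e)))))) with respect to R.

1. p(p(f(p(p(e)), f(p(p(e)), m(a, p(p(e)), h(e))))))  →  p(p(f(p(p(e)), m(a, p(p(e)), h(e)))))   [R2 at 1.1]
2. p(p(f(p(p(e)), m(a, p(p(e)), h(e)))))  →  p(p(m(a, p(p(e)), h(e))))   [R2 at 1.1]
3. p(p(m(a, p(p(e)), h(e))))  →  p(p(h(e)))   [R1 at 1.1]
4. p(p(h(e)))  →  p(p(a))   [R4 at 1.1]

p(p(a))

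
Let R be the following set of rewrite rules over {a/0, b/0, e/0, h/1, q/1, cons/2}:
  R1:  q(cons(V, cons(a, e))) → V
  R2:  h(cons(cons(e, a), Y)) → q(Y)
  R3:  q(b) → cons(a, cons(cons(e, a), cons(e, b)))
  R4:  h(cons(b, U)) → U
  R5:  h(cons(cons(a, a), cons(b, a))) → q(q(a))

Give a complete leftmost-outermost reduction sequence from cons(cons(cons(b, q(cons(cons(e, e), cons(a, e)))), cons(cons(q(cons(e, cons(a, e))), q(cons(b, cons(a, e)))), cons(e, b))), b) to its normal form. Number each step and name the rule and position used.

1. cons(cons(cons(b, q(cons(cons(e, e), cons(a, e)))), cons(cons(q(cons(e, cons(a, e))), q(cons(b, cons(a, e)))), cons(e, b))), b)  →  cons(cons(cons(b, cons(e, e)), cons(cons(q(cons(e, cons(a, e))), q(cons(b, cons(a, e)))), cons(e, b))), b)   [R1 at 1.1.2]
2. cons(cons(cons(b, cons(e, e)), cons(cons(q(cons(e, cons(a, e))), q(cons(b, cons(a, e)))), cons(e, b))), b)  →  cons(cons(cons(b, cons(e, e)), cons(cons(e, q(cons(b, cons(a, e)))), cons(e, b))), b)   [R1 at 1.2.1.1]
3. cons(cons(cons(b, cons(e, e)), cons(cons(e, q(cons(b, cons(a, e)))), cons(e, b))), b)  →  cons(cons(cons(b, cons(e, e)), cons(cons(e, b), cons(e, b))), b)   [R1 at 1.2.1.2]

cons(cons(cons(b, cons(e, e)), cons(cons(e, b), cons(e, b))), b)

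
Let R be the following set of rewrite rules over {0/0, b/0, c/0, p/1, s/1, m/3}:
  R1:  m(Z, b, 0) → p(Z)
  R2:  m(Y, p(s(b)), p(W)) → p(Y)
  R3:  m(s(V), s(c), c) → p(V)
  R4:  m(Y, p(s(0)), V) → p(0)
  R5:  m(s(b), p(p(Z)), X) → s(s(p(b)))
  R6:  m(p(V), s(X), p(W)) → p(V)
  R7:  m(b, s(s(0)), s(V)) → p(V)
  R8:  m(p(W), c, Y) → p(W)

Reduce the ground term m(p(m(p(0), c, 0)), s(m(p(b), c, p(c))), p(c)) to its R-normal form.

p(p(0))

1. m(p(m(p(0), c, 0)), s(m(p(b), c, p(c))), p(c))  →  p(m(p(0), c, 0))   [R6 at ε]
2. p(m(p(0), c, 0))  →  p(p(0))   [R8 at 1]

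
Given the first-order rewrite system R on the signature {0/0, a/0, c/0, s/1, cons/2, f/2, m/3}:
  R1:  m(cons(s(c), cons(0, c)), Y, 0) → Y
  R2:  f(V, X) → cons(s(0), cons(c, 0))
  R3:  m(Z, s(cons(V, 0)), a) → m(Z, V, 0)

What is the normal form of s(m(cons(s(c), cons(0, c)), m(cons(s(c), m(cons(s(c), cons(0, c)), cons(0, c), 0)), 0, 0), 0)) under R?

1. s(m(cons(s(c), cons(0, c)), m(cons(s(c), m(cons(s(c), cons(0, c)), cons(0, c), 0)), 0, 0), 0))  →  s(m(cons(s(c), m(cons(s(c), cons(0, c)), cons(0, c), 0)), 0, 0))   [R1 at 1]
2. s(m(cons(s(c), m(cons(s(c), cons(0, c)), cons(0, c), 0)), 0, 0))  →  s(m(cons(s(c), cons(0, c)), 0, 0))   [R1 at 1.1.2]
3. s(m(cons(s(c), cons(0, c)), 0, 0))  →  s(0)   [R1 at 1]

s(0)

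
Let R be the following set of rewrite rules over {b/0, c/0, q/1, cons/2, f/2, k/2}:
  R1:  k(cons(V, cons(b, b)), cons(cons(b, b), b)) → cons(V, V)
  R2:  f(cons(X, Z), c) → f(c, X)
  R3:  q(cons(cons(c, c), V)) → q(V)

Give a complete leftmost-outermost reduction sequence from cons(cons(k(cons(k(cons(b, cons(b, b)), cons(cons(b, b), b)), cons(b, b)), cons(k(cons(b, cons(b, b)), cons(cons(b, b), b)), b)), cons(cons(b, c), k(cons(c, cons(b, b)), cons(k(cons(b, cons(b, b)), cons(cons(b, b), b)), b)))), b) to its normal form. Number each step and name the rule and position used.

1. cons(cons(k(cons(k(cons(b, cons(b, b)), cons(cons(b, b), b)), cons(b, b)), cons(k(cons(b, cons(b, b)), cons(cons(b, b), b)), b)), cons(cons(b, c), k(cons(c, cons(b, b)), cons(k(cons(b, cons(b, b)), cons(cons(b, b), b)), b)))), b)  →  cons(cons(k(cons(cons(b, b), cons(b, b)), cons(k(cons(b, cons(b, b)), cons(cons(b, b), b)), b)), cons(cons(b, c), k(cons(c, cons(b, b)), cons(k(cons(b, cons(b, b)), cons(cons(b, b), b)), b)))), b)   [R1 at 1.1.1.1]
2. cons(cons(k(cons(cons(b, b), cons(b, b)), cons(k(cons(b, cons(b, b)), cons(cons(b, b), b)), b)), cons(cons(b, c), k(cons(c, cons(b, b)), cons(k(cons(b, cons(b, b)), cons(cons(b, b), b)), b)))), b)  →  cons(cons(k(cons(cons(b, b), cons(b, b)), cons(cons(b, b), b)), cons(cons(b, c), k(cons(c, cons(b, b)), cons(k(cons(b, cons(b, b)), cons(cons(b, b), b)), b)))), b)   [R1 at 1.1.2.1]
3. cons(cons(k(cons(cons(b, b), cons(b, b)), cons(cons(b, b), b)), cons(cons(b, c), k(cons(c, cons(b, b)), cons(k(cons(b, cons(b, b)), cons(cons(b, b), b)), b)))), b)  →  cons(cons(cons(cons(b, b), cons(b, b)), cons(cons(b, c), k(cons(c, cons(b, b)), cons(k(cons(b, cons(b, b)), cons(cons(b, b), b)), b)))), b)   [R1 at 1.1]
4. cons(cons(cons(cons(b, b), cons(b, b)), cons(cons(b, c), k(cons(c, cons(b, b)), cons(k(cons(b, cons(b, b)), cons(cons(b, b), b)), b)))), b)  →  cons(cons(cons(cons(b, b), cons(b, b)), cons(cons(b, c), k(cons(c, cons(b, b)), cons(cons(b, b), b)))), b)   [R1 at 1.2.2.2.1]
5. cons(cons(cons(cons(b, b), cons(b, b)), cons(cons(b, c), k(cons(c, cons(b, b)), cons(cons(b, b), b)))), b)  →  cons(cons(cons(cons(b, b), cons(b, b)), cons(cons(b, c), cons(c, c))), b)   [R1 at 1.2.2]

cons(cons(cons(cons(b, b), cons(b, b)), cons(cons(b, c), cons(c, c))), b)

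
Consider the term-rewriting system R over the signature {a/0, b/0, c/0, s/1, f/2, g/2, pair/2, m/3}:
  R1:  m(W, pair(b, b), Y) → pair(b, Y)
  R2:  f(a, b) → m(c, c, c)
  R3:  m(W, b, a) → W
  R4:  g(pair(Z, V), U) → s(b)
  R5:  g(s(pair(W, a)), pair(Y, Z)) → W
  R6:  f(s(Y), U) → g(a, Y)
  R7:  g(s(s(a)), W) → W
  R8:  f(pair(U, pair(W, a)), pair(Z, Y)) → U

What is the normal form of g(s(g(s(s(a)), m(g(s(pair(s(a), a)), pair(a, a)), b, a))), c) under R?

c

1. g(s(g(s(s(a)), m(g(s(pair(s(a), a)), pair(a, a)), b, a))), c)  →  g(s(m(g(s(pair(s(a), a)), pair(a, a)), b, a)), c)   [R7 at 1.1]
2. g(s(m(g(s(pair(s(a), a)), pair(a, a)), b, a)), c)  →  g(s(g(s(pair(s(a), a)), pair(a, a))), c)   [R3 at 1.1]
3. g(s(g(s(pair(s(a), a)), pair(a, a))), c)  →  g(s(s(a)), c)   [R5 at 1.1]
4. g(s(s(a)), c)  →  c   [R7 at ε]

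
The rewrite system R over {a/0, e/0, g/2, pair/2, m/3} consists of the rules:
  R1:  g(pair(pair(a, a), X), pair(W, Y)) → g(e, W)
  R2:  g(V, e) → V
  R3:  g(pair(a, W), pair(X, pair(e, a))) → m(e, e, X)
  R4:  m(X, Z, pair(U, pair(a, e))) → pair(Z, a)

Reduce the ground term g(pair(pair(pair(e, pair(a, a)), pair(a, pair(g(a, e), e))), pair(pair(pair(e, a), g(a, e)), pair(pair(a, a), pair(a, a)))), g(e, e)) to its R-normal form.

1. g(pair(pair(pair(e, pair(a, a)), pair(a, pair(g(a, e), e))), pair(pair(pair(e, a), g(a, e)), pair(pair(a, a), pair(a, a)))), g(e, e))  →  g(pair(pair(pair(e, pair(a, a)), pair(a, pair(a, e))), pair(pair(pair(e, a), g(a, e)), pair(pair(a, a), pair(a, a)))), g(e, e))   [R2 at 1.1.2.2.1]
2. g(pair(pair(pair(e, pair(a, a)), pair(a, pair(a, e))), pair(pair(pair(e, a), g(a, e)), pair(pair(a, a), pair(a, a)))), g(e, e))  →  g(pair(pair(pair(e, pair(a, a)), pair(a, pair(a, e))), pair(pair(pair(e, a), a), pair(pair(a, a), pair(a, a)))), g(e, e))   [R2 at 1.2.1.2]
3. g(pair(pair(pair(e, pair(a, a)), pair(a, pair(a, e))), pair(pair(pair(e, a), a), pair(pair(a, a), pair(a, a)))), g(e, e))  →  g(pair(pair(pair(e, pair(a, a)), pair(a, pair(a, e))), pair(pair(pair(e, a), a), pair(pair(a, a), pair(a, a)))), e)   [R2 at 2]
4. g(pair(pair(pair(e, pair(a, a)), pair(a, pair(a, e))), pair(pair(pair(e, a), a), pair(pair(a, a), pair(a, a)))), e)  →  pair(pair(pair(e, pair(a, a)), pair(a, pair(a, e))), pair(pair(pair(e, a), a), pair(pair(a, a), pair(a, a))))   [R2 at ε]

pair(pair(pair(e, pair(a, a)), pair(a, pair(a, e))), pair(pair(pair(e, a), a), pair(pair(a, a), pair(a, a))))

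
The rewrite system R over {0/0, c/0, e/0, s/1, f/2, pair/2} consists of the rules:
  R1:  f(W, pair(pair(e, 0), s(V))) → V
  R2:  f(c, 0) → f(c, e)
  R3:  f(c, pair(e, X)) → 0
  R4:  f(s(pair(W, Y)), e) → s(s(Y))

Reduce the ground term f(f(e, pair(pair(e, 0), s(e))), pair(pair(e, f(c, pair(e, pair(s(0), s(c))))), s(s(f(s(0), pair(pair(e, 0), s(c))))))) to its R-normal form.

s(c)

1. f(f(e, pair(pair(e, 0), s(e))), pair(pair(e, f(c, pair(e, pair(s(0), s(c))))), s(s(f(s(0), pair(pair(e, 0), s(c)))))))  →  f(e, pair(pair(e, f(c, pair(e, pair(s(0), s(c))))), s(s(f(s(0), pair(pair(e, 0), s(c)))))))   [R1 at 1]
2. f(e, pair(pair(e, f(c, pair(e, pair(s(0), s(c))))), s(s(f(s(0), pair(pair(e, 0), s(c)))))))  →  f(e, pair(pair(e, 0), s(s(f(s(0), pair(pair(e, 0), s(c)))))))   [R3 at 2.1.2]
3. f(e, pair(pair(e, 0), s(s(f(s(0), pair(pair(e, 0), s(c)))))))  →  s(f(s(0), pair(pair(e, 0), s(c))))   [R1 at ε]
4. s(f(s(0), pair(pair(e, 0), s(c))))  →  s(c)   [R1 at 1]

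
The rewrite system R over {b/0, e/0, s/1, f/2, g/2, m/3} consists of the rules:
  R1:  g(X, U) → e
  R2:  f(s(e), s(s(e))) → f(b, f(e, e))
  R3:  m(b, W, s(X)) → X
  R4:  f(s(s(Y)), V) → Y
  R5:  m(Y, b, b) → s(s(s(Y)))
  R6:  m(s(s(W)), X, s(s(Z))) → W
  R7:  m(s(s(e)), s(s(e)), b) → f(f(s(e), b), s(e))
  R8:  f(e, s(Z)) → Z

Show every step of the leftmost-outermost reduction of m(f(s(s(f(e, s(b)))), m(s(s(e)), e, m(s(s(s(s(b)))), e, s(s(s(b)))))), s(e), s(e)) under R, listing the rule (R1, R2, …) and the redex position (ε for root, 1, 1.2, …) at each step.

e

1. m(f(s(s(f(e, s(b)))), m(s(s(e)), e, m(s(s(s(s(b)))), e, s(s(s(b)))))), s(e), s(e))  →  m(f(e, s(b)), s(e), s(e))   [R4 at 1]
2. m(f(e, s(b)), s(e), s(e))  →  m(b, s(e), s(e))   [R8 at 1]
3. m(b, s(e), s(e))  →  e   [R3 at ε]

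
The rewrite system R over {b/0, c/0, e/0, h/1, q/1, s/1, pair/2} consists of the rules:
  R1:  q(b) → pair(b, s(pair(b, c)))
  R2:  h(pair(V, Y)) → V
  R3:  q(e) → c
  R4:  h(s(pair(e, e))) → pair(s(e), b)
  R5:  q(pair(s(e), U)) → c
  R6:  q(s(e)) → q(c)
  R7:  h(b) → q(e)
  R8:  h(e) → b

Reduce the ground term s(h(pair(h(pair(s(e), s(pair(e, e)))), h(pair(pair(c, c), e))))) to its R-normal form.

1. s(h(pair(h(pair(s(e), s(pair(e, e)))), h(pair(pair(c, c), e)))))  →  s(h(pair(s(e), s(pair(e, e)))))   [R2 at 1]
2. s(h(pair(s(e), s(pair(e, e)))))  →  s(s(e))   [R2 at 1]

s(s(e))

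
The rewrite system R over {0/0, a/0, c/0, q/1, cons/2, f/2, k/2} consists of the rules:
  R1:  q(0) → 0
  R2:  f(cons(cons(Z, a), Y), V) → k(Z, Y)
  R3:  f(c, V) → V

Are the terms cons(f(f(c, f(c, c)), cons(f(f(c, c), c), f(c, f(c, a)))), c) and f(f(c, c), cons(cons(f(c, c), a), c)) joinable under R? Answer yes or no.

Reduce t₁ = cons(f(f(c, f(c, c)), cons(f(f(c, c), c), f(c, f(c, a)))), c):
1. cons(f(f(c, f(c, c)), cons(f(f(c, c), c), f(c, f(c, a)))), c)  →  cons(f(f(c, c), cons(f(f(c, c), c), f(c, f(c, a)))), c)   [R3 at 1.1]
2. cons(f(f(c, c), cons(f(f(c, c), c), f(c, f(c, a)))), c)  →  cons(f(c, cons(f(f(c, c), c), f(c, f(c, a)))), c)   [R3 at 1.1]
3. cons(f(c, cons(f(f(c, c), c), f(c, f(c, a)))), c)  →  cons(cons(f(f(c, c), c), f(c, f(c, a))), c)   [R3 at 1]
4. cons(cons(f(f(c, c), c), f(c, f(c, a))), c)  →  cons(cons(f(c, c), f(c, f(c, a))), c)   [R3 at 1.1.1]
5. cons(cons(f(c, c), f(c, f(c, a))), c)  →  cons(cons(c, f(c, f(c, a))), c)   [R3 at 1.1]
6. cons(cons(c, f(c, f(c, a))), c)  →  cons(cons(c, f(c, a)), c)   [R3 at 1.2]
7. cons(cons(c, f(c, a)), c)  →  cons(cons(c, a), c)   [R3 at 1.2]

Reduce t₂ = f(f(c, c), cons(cons(f(c, c), a), c)):
1. f(f(c, c), cons(cons(f(c, c), a), c))  →  f(c, cons(cons(f(c, c), a), c))   [R3 at 1]
2. f(c, cons(cons(f(c, c), a), c))  →  cons(cons(f(c, c), a), c)   [R3 at ε]
3. cons(cons(f(c, c), a), c)  →  cons(cons(c, a), c)   [R3 at 1.1]

yes — NF(t₁) = cons(cons(c, a), c), NF(t₂) = cons(cons(c, a), c)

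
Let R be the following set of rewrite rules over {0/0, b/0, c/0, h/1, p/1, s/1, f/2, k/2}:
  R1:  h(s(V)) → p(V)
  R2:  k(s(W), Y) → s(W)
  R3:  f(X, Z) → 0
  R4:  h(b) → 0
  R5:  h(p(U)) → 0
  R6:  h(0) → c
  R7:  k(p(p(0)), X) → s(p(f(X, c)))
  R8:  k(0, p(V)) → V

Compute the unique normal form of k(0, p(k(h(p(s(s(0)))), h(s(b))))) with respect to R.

b

1. k(0, p(k(h(p(s(s(0)))), h(s(b)))))  →  k(h(p(s(s(0)))), h(s(b)))   [R8 at ε]
2. k(h(p(s(s(0)))), h(s(b)))  →  k(0, h(s(b)))   [R5 at 1]
3. k(0, h(s(b)))  →  k(0, p(b))   [R1 at 2]
4. k(0, p(b))  →  b   [R8 at ε]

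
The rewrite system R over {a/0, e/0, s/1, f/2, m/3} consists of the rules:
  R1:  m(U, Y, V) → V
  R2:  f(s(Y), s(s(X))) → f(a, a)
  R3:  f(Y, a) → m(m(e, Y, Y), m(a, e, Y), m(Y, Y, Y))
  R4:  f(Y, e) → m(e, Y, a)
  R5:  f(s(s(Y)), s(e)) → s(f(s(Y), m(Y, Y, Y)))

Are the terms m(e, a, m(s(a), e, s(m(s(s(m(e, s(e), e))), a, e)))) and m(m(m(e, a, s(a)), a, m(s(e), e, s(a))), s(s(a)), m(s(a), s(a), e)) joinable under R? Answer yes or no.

Reduce t₁ = m(e, a, m(s(a), e, s(m(s(s(m(e, s(e), e))), a, e)))):
1. m(e, a, m(s(a), e, s(m(s(s(m(e, s(e), e))), a, e))))  →  m(s(a), e, s(m(s(s(m(e, s(e), e))), a, e)))   [R1 at ε]
2. m(s(a), e, s(m(s(s(m(e, s(e), e))), a, e)))  →  s(m(s(s(m(e, s(e), e))), a, e))   [R1 at ε]
3. s(m(s(s(m(e, s(e), e))), a, e))  →  s(e)   [R1 at 1]

Reduce t₂ = m(m(m(e, a, s(a)), a, m(s(e), e, s(a))), s(s(a)), m(s(a), s(a), e)):
1. m(m(m(e, a, s(a)), a, m(s(e), e, s(a))), s(s(a)), m(s(a), s(a), e))  →  m(s(a), s(a), e)   [R1 at ε]
2. m(s(a), s(a), e)  →  e   [R1 at ε]

no — NF(t₁) = s(e), NF(t₂) = e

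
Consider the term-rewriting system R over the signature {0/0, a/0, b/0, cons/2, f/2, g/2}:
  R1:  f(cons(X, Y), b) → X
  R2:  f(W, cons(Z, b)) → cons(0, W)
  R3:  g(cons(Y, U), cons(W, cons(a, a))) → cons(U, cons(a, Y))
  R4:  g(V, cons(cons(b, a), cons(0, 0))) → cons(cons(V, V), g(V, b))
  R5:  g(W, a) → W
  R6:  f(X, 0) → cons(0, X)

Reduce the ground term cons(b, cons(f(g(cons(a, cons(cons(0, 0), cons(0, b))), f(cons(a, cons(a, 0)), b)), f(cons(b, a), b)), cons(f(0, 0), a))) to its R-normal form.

1. cons(b, cons(f(g(cons(a, cons(cons(0, 0), cons(0, b))), f(cons(a, cons(a, 0)), b)), f(cons(b, a), b)), cons(f(0, 0), a)))  →  cons(b, cons(f(g(cons(a, cons(cons(0, 0), cons(0, b))), a), f(cons(b, a), b)), cons(f(0, 0), a)))   [R1 at 2.1.1.2]
2. cons(b, cons(f(g(cons(a, cons(cons(0, 0), cons(0, b))), a), f(cons(b, a), b)), cons(f(0, 0), a)))  →  cons(b, cons(f(cons(a, cons(cons(0, 0), cons(0, b))), f(cons(b, a), b)), cons(f(0, 0), a)))   [R5 at 2.1.1]
3. cons(b, cons(f(cons(a, cons(cons(0, 0), cons(0, b))), f(cons(b, a), b)), cons(f(0, 0), a)))  →  cons(b, cons(f(cons(a, cons(cons(0, 0), cons(0, b))), b), cons(f(0, 0), a)))   [R1 at 2.1.2]
4. cons(b, cons(f(cons(a, cons(cons(0, 0), cons(0, b))), b), cons(f(0, 0), a)))  →  cons(b, cons(a, cons(f(0, 0), a)))   [R1 at 2.1]
5. cons(b, cons(a, cons(f(0, 0), a)))  →  cons(b, cons(a, cons(cons(0, 0), a)))   [R6 at 2.2.1]

cons(b, cons(a, cons(cons(0, 0), a)))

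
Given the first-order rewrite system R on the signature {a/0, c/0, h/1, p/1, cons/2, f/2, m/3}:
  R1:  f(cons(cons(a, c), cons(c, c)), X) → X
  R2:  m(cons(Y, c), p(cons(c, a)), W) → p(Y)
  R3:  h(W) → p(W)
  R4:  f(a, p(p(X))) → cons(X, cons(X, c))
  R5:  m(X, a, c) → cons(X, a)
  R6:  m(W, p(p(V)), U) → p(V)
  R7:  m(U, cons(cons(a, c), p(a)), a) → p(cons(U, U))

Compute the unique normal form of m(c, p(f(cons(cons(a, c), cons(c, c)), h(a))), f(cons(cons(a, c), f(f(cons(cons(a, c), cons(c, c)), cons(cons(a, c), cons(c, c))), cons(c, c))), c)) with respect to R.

1. m(c, p(f(cons(cons(a, c), cons(c, c)), h(a))), f(cons(cons(a, c), f(f(cons(cons(a, c), cons(c, c)), cons(cons(a, c), cons(c, c))), cons(c, c))), c))  →  m(c, p(h(a)), f(cons(cons(a, c), f(f(cons(cons(a, c), cons(c, c)), cons(cons(a, c), cons(c, c))), cons(c, c))), c))   [R1 at 2.1]
2. m(c, p(h(a)), f(cons(cons(a, c), f(f(cons(cons(a, c), cons(c, c)), cons(cons(a, c), cons(c, c))), cons(c, c))), c))  →  m(c, p(p(a)), f(cons(cons(a, c), f(f(cons(cons(a, c), cons(c, c)), cons(cons(a, c), cons(c, c))), cons(c, c))), c))   [R3 at 2.1]
3. m(c, p(p(a)), f(cons(cons(a, c), f(f(cons(cons(a, c), cons(c, c)), cons(cons(a, c), cons(c, c))), cons(c, c))), c))  →  p(a)   [R6 at ε]

p(a)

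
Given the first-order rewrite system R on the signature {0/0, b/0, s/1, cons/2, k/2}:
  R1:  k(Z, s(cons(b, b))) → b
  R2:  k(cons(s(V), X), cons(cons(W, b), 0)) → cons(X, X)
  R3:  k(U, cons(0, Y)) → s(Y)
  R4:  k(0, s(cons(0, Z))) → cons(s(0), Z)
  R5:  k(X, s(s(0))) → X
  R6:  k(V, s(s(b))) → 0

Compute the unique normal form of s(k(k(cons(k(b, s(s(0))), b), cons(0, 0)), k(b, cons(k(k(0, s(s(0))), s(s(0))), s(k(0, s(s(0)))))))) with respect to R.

s(s(0))

1. s(k(k(cons(k(b, s(s(0))), b), cons(0, 0)), k(b, cons(k(k(0, s(s(0))), s(s(0))), s(k(0, s(s(0))))))))  →  s(k(s(0), k(b, cons(k(k(0, s(s(0))), s(s(0))), s(k(0, s(s(0))))))))   [R3 at 1.1]
2. s(k(s(0), k(b, cons(k(k(0, s(s(0))), s(s(0))), s(k(0, s(s(0))))))))  →  s(k(s(0), k(b, cons(k(0, s(s(0))), s(k(0, s(s(0))))))))   [R5 at 1.2.2.1]
3. s(k(s(0), k(b, cons(k(0, s(s(0))), s(k(0, s(s(0))))))))  →  s(k(s(0), k(b, cons(0, s(k(0, s(s(0))))))))   [R5 at 1.2.2.1]
4. s(k(s(0), k(b, cons(0, s(k(0, s(s(0))))))))  →  s(k(s(0), s(s(k(0, s(s(0)))))))   [R3 at 1.2]
5. s(k(s(0), s(s(k(0, s(s(0)))))))  →  s(k(s(0), s(s(0))))   [R5 at 1.2.1.1]
6. s(k(s(0), s(s(0))))  →  s(s(0))   [R5 at 1]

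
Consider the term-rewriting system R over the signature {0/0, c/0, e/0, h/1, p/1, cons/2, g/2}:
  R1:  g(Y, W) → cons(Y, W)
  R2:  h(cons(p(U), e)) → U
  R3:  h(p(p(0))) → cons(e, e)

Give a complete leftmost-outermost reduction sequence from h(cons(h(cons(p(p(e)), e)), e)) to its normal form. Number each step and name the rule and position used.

e

1. h(cons(h(cons(p(p(e)), e)), e))  →  h(cons(p(e), e))   [R2 at 1.1]
2. h(cons(p(e), e))  →  e   [R2 at ε]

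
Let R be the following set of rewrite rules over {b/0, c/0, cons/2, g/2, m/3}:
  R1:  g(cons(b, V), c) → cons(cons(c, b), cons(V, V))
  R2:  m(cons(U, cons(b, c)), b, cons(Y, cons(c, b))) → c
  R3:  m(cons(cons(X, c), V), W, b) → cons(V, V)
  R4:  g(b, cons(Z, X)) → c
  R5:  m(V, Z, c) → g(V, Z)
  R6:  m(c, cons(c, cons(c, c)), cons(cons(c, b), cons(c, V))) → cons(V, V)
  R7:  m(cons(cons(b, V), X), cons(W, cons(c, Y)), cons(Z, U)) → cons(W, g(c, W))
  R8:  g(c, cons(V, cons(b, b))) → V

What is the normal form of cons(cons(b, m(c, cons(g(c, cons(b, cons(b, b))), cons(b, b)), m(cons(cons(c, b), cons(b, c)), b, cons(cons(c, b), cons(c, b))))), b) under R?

1. cons(cons(b, m(c, cons(g(c, cons(b, cons(b, b))), cons(b, b)), m(cons(cons(c, b), cons(b, c)), b, cons(cons(c, b), cons(c, b))))), b)  →  cons(cons(b, m(c, cons(b, cons(b, b)), m(cons(cons(c, b), cons(b, c)), b, cons(cons(c, b), cons(c, b))))), b)   [R8 at 1.2.2.1]
2. cons(cons(b, m(c, cons(b, cons(b, b)), m(cons(cons(c, b), cons(b, c)), b, cons(cons(c, b), cons(c, b))))), b)  →  cons(cons(b, m(c, cons(b, cons(b, b)), c)), b)   [R2 at 1.2.3]
3. cons(cons(b, m(c, cons(b, cons(b, b)), c)), b)  →  cons(cons(b, g(c, cons(b, cons(b, b)))), b)   [R5 at 1.2]
4. cons(cons(b, g(c, cons(b, cons(b, b)))), b)  →  cons(cons(b, b), b)   [R8 at 1.2]

cons(cons(b, b), b)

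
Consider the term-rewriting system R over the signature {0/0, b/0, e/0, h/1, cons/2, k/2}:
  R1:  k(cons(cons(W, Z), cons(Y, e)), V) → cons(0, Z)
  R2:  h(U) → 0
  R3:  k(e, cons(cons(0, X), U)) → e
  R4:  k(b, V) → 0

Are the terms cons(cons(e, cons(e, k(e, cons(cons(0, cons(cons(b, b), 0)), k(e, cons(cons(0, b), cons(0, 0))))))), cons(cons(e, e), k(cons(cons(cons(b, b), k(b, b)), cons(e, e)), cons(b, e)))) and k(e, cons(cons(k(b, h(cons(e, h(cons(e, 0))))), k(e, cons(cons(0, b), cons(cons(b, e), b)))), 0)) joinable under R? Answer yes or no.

Reduce t₁ = cons(cons(e, cons(e, k(e, cons(cons(0, cons(cons(b, b), 0)), k(e, cons(cons(0, b), cons(0, 0))))))), cons(cons(e, e), k(cons(cons(cons(b, b), k(b, b)), cons(e, e)), cons(b, e)))):
1. cons(cons(e, cons(e, k(e, cons(cons(0, cons(cons(b, b), 0)), k(e, cons(cons(0, b), cons(0, 0))))))), cons(cons(e, e), k(cons(cons(cons(b, b), k(b, b)), cons(e, e)), cons(b, e))))  →  cons(cons(e, cons(e, e)), cons(cons(e, e), k(cons(cons(cons(b, b), k(b, b)), cons(e, e)), cons(b, e))))   [R3 at 1.2.2]
2. cons(cons(e, cons(e, e)), cons(cons(e, e), k(cons(cons(cons(b, b), k(b, b)), cons(e, e)), cons(b, e))))  →  cons(cons(e, cons(e, e)), cons(cons(e, e), cons(0, k(b, b))))   [R1 at 2.2]
3. cons(cons(e, cons(e, e)), cons(cons(e, e), cons(0, k(b, b))))  →  cons(cons(e, cons(e, e)), cons(cons(e, e), cons(0, 0)))   [R4 at 2.2.2]

Reduce t₂ = k(e, cons(cons(k(b, h(cons(e, h(cons(e, 0))))), k(e, cons(cons(0, b), cons(cons(b, e), b)))), 0)):
1. k(e, cons(cons(k(b, h(cons(e, h(cons(e, 0))))), k(e, cons(cons(0, b), cons(cons(b, e), b)))), 0))  →  k(e, cons(cons(0, k(e, cons(cons(0, b), cons(cons(b, e), b)))), 0))   [R4 at 2.1.1]
2. k(e, cons(cons(0, k(e, cons(cons(0, b), cons(cons(b, e), b)))), 0))  →  e   [R3 at ε]

no — NF(t₁) = cons(cons(e, cons(e, e)), cons(cons(e, e), cons(0, 0))), NF(t₂) = e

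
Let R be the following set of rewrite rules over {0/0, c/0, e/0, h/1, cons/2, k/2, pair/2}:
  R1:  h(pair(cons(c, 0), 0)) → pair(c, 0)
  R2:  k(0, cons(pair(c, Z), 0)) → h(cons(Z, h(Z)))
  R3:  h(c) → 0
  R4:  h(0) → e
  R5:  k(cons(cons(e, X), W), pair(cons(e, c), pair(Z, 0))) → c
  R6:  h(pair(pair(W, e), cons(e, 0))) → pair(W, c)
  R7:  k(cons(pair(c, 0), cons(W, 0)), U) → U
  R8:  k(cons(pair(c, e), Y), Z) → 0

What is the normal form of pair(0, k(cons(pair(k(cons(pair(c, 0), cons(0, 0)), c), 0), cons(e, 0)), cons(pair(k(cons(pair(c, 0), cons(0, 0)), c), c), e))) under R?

1. pair(0, k(cons(pair(k(cons(pair(c, 0), cons(0, 0)), c), 0), cons(e, 0)), cons(pair(k(cons(pair(c, 0), cons(0, 0)), c), c), e)))  →  pair(0, k(cons(pair(c, 0), cons(e, 0)), cons(pair(k(cons(pair(c, 0), cons(0, 0)), c), c), e)))   [R7 at 2.1.1.1]
2. pair(0, k(cons(pair(c, 0), cons(e, 0)), cons(pair(k(cons(pair(c, 0), cons(0, 0)), c), c), e)))  →  pair(0, cons(pair(k(cons(pair(c, 0), cons(0, 0)), c), c), e))   [R7 at 2]
3. pair(0, cons(pair(k(cons(pair(c, 0), cons(0, 0)), c), c), e))  →  pair(0, cons(pair(c, c), e))   [R7 at 2.1.1]

pair(0, cons(pair(c, c), e))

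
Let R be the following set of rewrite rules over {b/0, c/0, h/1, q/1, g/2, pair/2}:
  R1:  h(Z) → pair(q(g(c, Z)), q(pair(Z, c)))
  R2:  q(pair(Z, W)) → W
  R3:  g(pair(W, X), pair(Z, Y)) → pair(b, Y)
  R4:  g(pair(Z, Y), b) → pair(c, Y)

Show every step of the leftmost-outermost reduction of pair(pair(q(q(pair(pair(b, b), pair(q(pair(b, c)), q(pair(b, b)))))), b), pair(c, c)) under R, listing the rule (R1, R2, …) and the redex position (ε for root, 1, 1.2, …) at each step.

pair(pair(b, b), pair(c, c))

1. pair(pair(q(q(pair(pair(b, b), pair(q(pair(b, c)), q(pair(b, b)))))), b), pair(c, c))  →  pair(pair(q(pair(q(pair(b, c)), q(pair(b, b)))), b), pair(c, c))   [R2 at 1.1.1]
2. pair(pair(q(pair(q(pair(b, c)), q(pair(b, b)))), b), pair(c, c))  →  pair(pair(q(pair(b, b)), b), pair(c, c))   [R2 at 1.1]
3. pair(pair(q(pair(b, b)), b), pair(c, c))  →  pair(pair(b, b), pair(c, c))   [R2 at 1.1]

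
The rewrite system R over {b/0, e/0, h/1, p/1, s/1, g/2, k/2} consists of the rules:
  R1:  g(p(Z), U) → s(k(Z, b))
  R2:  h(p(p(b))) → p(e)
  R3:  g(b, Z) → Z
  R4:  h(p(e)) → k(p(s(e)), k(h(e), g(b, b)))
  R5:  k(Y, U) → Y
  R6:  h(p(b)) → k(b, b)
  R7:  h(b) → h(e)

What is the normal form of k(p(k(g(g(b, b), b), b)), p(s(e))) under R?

p(b)

1. k(p(k(g(g(b, b), b), b)), p(s(e)))  →  p(k(g(g(b, b), b), b))   [R5 at ε]
2. p(k(g(g(b, b), b), b))  →  p(g(g(b, b), b))   [R5 at 1]
3. p(g(g(b, b), b))  →  p(g(b, b))   [R3 at 1.1]
4. p(g(b, b))  →  p(b)   [R3 at 1]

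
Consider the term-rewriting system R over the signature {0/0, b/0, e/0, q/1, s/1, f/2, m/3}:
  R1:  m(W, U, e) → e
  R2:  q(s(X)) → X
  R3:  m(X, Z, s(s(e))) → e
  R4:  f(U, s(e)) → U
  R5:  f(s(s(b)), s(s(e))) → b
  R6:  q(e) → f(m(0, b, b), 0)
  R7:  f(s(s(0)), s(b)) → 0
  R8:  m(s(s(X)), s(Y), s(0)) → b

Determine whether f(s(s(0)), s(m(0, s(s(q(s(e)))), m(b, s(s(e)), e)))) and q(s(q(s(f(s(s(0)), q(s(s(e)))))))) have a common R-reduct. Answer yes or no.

Reduce t₁ = f(s(s(0)), s(m(0, s(s(q(s(e)))), m(b, s(s(e)), e)))):
1. f(s(s(0)), s(m(0, s(s(q(s(e)))), m(b, s(s(e)), e))))  →  f(s(s(0)), s(m(0, s(s(e)), m(b, s(s(e)), e))))   [R2 at 2.1.2.1.1]
2. f(s(s(0)), s(m(0, s(s(e)), m(b, s(s(e)), e))))  →  f(s(s(0)), s(m(0, s(s(e)), e)))   [R1 at 2.1.3]
3. f(s(s(0)), s(m(0, s(s(e)), e)))  →  f(s(s(0)), s(e))   [R1 at 2.1]
4. f(s(s(0)), s(e))  →  s(s(0))   [R4 at ε]

Reduce t₂ = q(s(q(s(f(s(s(0)), q(s(s(e)))))))):
1. q(s(q(s(f(s(s(0)), q(s(s(e))))))))  →  q(s(f(s(s(0)), q(s(s(e))))))   [R2 at ε]
2. q(s(f(s(s(0)), q(s(s(e))))))  →  f(s(s(0)), q(s(s(e))))   [R2 at ε]
3. f(s(s(0)), q(s(s(e))))  →  f(s(s(0)), s(e))   [R2 at 2]
4. f(s(s(0)), s(e))  →  s(s(0))   [R4 at ε]

yes — NF(t₁) = s(s(0)), NF(t₂) = s(s(0))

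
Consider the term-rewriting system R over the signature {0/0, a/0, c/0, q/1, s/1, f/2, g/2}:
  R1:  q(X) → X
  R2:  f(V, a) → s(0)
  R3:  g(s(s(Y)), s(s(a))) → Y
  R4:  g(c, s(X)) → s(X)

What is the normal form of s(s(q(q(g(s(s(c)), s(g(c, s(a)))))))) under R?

1. s(s(q(q(g(s(s(c)), s(g(c, s(a))))))))  →  s(s(q(g(s(s(c)), s(g(c, s(a)))))))   [R1 at 1.1]
2. s(s(q(g(s(s(c)), s(g(c, s(a)))))))  →  s(s(g(s(s(c)), s(g(c, s(a))))))   [R1 at 1.1]
3. s(s(g(s(s(c)), s(g(c, s(a))))))  →  s(s(g(s(s(c)), s(s(a)))))   [R4 at 1.1.2.1]
4. s(s(g(s(s(c)), s(s(a)))))  →  s(s(c))   [R3 at 1.1]

s(s(c))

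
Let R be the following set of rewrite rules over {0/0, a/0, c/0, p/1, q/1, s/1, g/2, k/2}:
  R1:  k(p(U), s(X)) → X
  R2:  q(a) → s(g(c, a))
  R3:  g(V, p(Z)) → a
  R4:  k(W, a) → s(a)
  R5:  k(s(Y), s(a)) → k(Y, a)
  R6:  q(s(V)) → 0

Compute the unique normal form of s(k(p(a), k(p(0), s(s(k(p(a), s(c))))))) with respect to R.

s(c)

1. s(k(p(a), k(p(0), s(s(k(p(a), s(c)))))))  →  s(k(p(a), s(k(p(a), s(c)))))   [R1 at 1.2]
2. s(k(p(a), s(k(p(a), s(c)))))  →  s(k(p(a), s(c)))   [R1 at 1]
3. s(k(p(a), s(c)))  →  s(c)   [R1 at 1]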